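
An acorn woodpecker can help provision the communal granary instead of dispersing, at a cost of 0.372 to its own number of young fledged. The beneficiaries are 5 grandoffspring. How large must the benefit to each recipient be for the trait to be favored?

0.2976

r to a grandoffspring = 0.25 (two parent–offspring links: r = (1/2)^2 = 1/4).
Hamilton's rule with n recipients of equal r: n·r·B > C, so B > C/(n·r) = 0.372/(5·0.25) = 0.2976.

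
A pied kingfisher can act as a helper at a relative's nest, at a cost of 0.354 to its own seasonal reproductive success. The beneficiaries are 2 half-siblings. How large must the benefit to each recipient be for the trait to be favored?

0.708

r to a half-sibling = 0.25 (half-sibs share one parent — one path of length 2: r = (1/2)^2 = 1/4).
Hamilton's rule with n recipients of equal r: n·r·B > C, so B > C/(n·r) = 0.354/(2·0.25) = 0.708.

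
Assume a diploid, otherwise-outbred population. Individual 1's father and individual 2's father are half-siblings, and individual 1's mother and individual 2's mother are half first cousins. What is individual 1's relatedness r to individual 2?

Wright's path rule: contributions from independent ancestry routes add.
Individual 1 and individual 2 are related in two ways: half first cousins through their fathers (r = 1/16) and half second cousins through their mothers (r = 1/64).
r = 1/16 + 1/64 = 5/64 = 0.078125.

0.078125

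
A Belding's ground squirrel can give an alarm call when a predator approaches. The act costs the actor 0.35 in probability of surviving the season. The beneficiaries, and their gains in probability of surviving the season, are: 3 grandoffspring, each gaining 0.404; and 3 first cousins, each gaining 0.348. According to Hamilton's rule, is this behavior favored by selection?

Yes

Hamilton's rule: the trait is favored when the sum of r·B over every recipient exceeds the actor's cost C.
r to a grandoffspring = 0.25 (two parent–offspring links: r = (1/2)^2 = 1/4).
r to a first cousin = 1/8 (first cousins share one grandparent pair — two paths of length 4: r = 2·(1/2)^4 = 1/8).
Summing one r·B term per recipient: 3·0.25·0.404 + 3·0.125·0.348 = 0.4335.
0.4335 > 0.35: the indirect benefit exceeds the cost.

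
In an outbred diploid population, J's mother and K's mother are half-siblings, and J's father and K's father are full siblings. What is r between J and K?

With two independent routes of shared ancestry, r is the sum of the two contributions.
J and K are related in two ways: half first cousins through their mothers (r = 1/16) and first cousins through their fathers (r = 1/8).
r = 1/16 + 1/8 = 3/16 = 0.1875.

0.1875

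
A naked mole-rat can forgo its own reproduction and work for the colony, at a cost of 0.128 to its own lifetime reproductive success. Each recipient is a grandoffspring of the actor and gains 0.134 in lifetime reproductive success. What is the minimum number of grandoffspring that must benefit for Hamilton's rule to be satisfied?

4

r to a grandoffspring = 0.25 (two parent–offspring links: r = (1/2)^2 = 1/4).
Hamilton's rule: n·r·B > C  ⇒  n > C/(r·B) = 0.128/(0.25·0.134) = 3.821.
The smallest integer exceeding 3.821 is 4.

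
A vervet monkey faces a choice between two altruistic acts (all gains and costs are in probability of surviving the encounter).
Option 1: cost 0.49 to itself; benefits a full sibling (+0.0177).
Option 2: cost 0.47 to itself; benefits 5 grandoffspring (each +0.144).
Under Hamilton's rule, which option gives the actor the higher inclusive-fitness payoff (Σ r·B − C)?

Option 1: r to a full sibling = 0.5.
Option 1: Σ r·B − C = (1·0.5·0.0177) − 0.49 = -0.48115.
Option 2: r to a grandoffspring = 0.25.
Option 2: Σ r·B − C = (5·0.25·0.144) − 0.47 = -0.29.
Option 2 has the higher net inclusive-fitness payoff.

Option 2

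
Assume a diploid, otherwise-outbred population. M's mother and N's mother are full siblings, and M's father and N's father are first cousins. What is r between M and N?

0.15625

Wright's path rule: contributions from independent ancestry routes add.
M and N are related in two ways: first cousins through their mothers (r = 1/8) and second cousins through their fathers (r = 1/32).
r = 1/8 + 1/32 = 0.15625.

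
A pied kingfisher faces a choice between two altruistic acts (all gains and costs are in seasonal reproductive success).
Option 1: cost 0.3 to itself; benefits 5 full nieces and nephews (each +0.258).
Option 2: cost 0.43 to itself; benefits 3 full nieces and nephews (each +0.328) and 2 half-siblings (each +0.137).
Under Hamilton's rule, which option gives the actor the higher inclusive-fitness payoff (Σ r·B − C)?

Option 1

Option 1: r to a full niece or nephew = 0.25.
Option 1: Σ r·B − C = (5·0.25·0.258) − 0.3 = 0.0225.
Option 2: r to a full niece or nephew = 0.25.
Option 2: r to a half-sibling = 0.25.
Option 2: Σ r·B − C = (3·0.25·0.328 + 2·0.25·0.137) − 0.43 = -0.1155.
Option 1 has the higher net inclusive-fitness payoff.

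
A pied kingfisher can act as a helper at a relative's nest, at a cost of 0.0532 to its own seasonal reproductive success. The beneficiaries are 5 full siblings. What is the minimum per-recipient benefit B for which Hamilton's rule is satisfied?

r to a full sibling = 1/2 (full sibs share both parents — two paths of length 2: r = 2·(1/2)^2 = 1/2).
Hamilton's rule with n recipients of equal r: n·r·B > C, so B > C/(n·r) = 0.0532/(5·0.5) = 0.0213.

0.0213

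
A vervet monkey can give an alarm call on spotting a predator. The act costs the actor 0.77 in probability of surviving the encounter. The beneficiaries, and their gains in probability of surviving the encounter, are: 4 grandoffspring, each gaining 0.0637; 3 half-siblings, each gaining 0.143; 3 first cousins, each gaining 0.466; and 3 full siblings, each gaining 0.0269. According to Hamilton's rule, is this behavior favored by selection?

Hamilton's rule: the trait is favored when the sum of r·B over every recipient exceeds the actor's cost C.
r to a grandoffspring = 1/4 (two parent–offspring links: r = (1/2)^2 = 1/4).
r to a half-sibling = 1/4 (half-sibs share one parent — one path of length 2: r = (1/2)^2 = 1/4).
r to a first cousin = 0.125 (first cousins share one grandparent pair — two paths of length 4: r = 2·(1/2)^4 = 1/8).
r to a full sibling = 1/2 (full sibs share both parents — two paths of length 2: r = 2·(1/2)^2 = 1/2).
Summing one r·B term per recipient: 4·0.25·0.0637 + 3·0.25·0.143 + 3·0.125·0.466 + 3·0.5·0.0269 = 0.38605.
0.38605 < 0.77: the indirect benefit is less than the cost.

No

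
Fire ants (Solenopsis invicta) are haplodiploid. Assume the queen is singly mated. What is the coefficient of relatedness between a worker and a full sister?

Haplodiploid full sisters inherit their father's entire haploid genome identically (contributing 1/2) and on average half of their mother's contribution (1/2 · 1/2 = 1/4); r = 1/2 + 1/4 = 3/4.

0.75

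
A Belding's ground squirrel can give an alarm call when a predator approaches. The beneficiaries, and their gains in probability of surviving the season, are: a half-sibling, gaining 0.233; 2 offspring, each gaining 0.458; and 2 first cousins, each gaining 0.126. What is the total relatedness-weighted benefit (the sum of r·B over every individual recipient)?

0.54775

r to a half-sibling = 0.25 (half-sibs share one parent — one path of length 2: r = (1/2)^2 = 1/4).
r to an offspring = 1/2 (one parent–offspring link: r = (1/2)^1 = 1/2).
r to a first cousin = 0.125 (first cousins share one grandparent pair — two paths of length 4: r = 2·(1/2)^4 = 1/8).
Summing one r·B term per recipient: 1·0.25·0.233 + 2·0.5·0.458 + 2·0.125·0.126 = 0.54775.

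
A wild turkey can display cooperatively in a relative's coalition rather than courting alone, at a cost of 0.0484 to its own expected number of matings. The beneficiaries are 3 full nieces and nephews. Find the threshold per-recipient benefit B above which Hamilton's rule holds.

r to a full niece or nephew = 0.25 (full aunt/uncle↔niece/nephew: two paths of length 3 through the shared grandparent pair: r = 2·(1/2)^3 = 1/4).
Hamilton's rule with n recipients of equal r: n·r·B > C, so B > C/(n·r) = 0.0484/(3·0.25) = 0.0645.

0.0645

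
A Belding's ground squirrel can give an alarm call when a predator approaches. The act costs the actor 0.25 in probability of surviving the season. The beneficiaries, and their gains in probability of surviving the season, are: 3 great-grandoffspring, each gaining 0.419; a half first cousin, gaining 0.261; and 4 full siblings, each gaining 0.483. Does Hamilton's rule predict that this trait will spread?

Yes

Hamilton's rule: the trait is favored when the sum of r·B over every recipient exceeds the actor's cost C.
r to a great-grandoffspring = 0.125 (three parent–offspring links: r = (1/2)^3 = 1/8).
r to a half first cousin = 1/16 (half first cousins share one grandparent — one path of length 4: r = (1/2)^4 = 1/16).
r to a full sibling = 0.5 (full sibs share both parents — two paths of length 2: r = 2·(1/2)^2 = 1/2).
Summing one r·B term per recipient: 3·0.125·0.419 + 1·0.0625·0.261 + 4·0.5·0.483 = 1.1394375.
1.1394375 > 0.25: the indirect benefit exceeds the cost.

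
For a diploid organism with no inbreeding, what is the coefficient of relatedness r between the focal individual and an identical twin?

1

Monozygotic twins share every allele identical by descent: r = 1.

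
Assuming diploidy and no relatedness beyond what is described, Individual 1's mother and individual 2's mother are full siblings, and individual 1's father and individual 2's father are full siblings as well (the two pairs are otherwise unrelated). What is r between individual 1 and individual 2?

Relatedness sums over independent paths through distinct common ancestors.
Individual 1 and individual 2 are related in two ways: first cousins through their mothers (r = 1/8) and first cousins through their fathers (r = 1/8) — i.e. double first cousins.
r = 1/8 + 1/8 = 1/4 = 0.25.

0.25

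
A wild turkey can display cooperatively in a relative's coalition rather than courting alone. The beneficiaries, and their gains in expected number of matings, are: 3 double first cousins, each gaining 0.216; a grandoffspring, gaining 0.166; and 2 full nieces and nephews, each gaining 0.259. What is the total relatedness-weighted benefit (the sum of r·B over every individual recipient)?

0.333

r to a double first cousin = 1/4 (double first cousins share both grandparent pairs — four paths of length 4: r = 4·(1/2)^4 = 1/4).
r to a grandoffspring = 1/4 (two parent–offspring links: r = (1/2)^2 = 1/4).
r to a full niece or nephew = 0.25 (full aunt/uncle↔niece/nephew: two paths of length 3 through the shared grandparent pair: r = 2·(1/2)^3 = 1/4).
Summing one r·B term per recipient: 3·0.25·0.216 + 1·0.25·0.166 + 2·0.25·0.259 = 0.333.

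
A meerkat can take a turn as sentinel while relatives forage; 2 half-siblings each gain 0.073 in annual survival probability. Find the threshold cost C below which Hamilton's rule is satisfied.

0.0365

r to a half-sibling = 1/4 (half-sibs share one parent — one path of length 2: r = (1/2)^2 = 1/4).
Hamilton's rule: n·r·B > C, so the trait is favored while C < n·r·B = 2·0.25·0.073 = 0.0365.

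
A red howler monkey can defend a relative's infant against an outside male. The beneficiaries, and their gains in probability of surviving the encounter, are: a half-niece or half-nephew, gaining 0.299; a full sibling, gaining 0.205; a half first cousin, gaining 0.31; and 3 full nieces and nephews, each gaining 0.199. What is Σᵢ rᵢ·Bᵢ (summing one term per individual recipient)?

0.3085

r to a half-niece or half-nephew = 0.125 (half-aunt/uncle↔niece/nephew: one path of length 3: r = (1/2)^3 = 1/8).
r to a full sibling = 0.5 (full sibs share both parents — two paths of length 2: r = 2·(1/2)^2 = 1/2).
r to a half first cousin = 0.0625 (half first cousins share one grandparent — one path of length 4: r = (1/2)^4 = 1/16).
r to a full niece or nephew = 1/4 (full aunt/uncle↔niece/nephew: two paths of length 3 through the shared grandparent pair: r = 2·(1/2)^3 = 1/4).
Summing one r·B term per recipient: 1·0.125·0.299 + 1·0.5·0.205 + 1·0.0625·0.31 + 3·0.25·0.199 = 0.3085.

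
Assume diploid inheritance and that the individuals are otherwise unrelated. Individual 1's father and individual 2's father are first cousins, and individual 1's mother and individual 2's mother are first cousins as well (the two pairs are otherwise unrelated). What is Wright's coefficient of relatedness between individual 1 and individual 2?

Wright's path rule: contributions from independent ancestry routes add.
Individual 1 and individual 2 are related in two ways: second cousins through their fathers (r = 1/32) and second cousins through their mothers (r = 1/32).
r = 1/32 + 1/32 = 0.0625.

0.0625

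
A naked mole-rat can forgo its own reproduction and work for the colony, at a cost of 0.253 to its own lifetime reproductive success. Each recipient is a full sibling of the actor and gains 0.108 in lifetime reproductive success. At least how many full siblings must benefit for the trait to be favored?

r to a full sibling = 1/2 (full sibs share both parents — two paths of length 2: r = 2·(1/2)^2 = 1/2).
Hamilton's rule: n·r·B > C  ⇒  n > C/(r·B) = 0.253/(0.5·0.108) = 4.685.
The smallest integer exceeding 4.685 is 5.

5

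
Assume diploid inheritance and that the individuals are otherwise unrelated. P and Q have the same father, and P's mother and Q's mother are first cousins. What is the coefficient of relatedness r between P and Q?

With two independent routes of shared ancestry, r is the sum of the two contributions.
P and Q are related in two ways: half-sibs through their shared father (r = 1/4) and second cousins through their mothers (r = 1/32).
r = 1/4 + 1/32 = 0.28125.

0.28125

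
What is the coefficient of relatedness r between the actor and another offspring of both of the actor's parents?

0.5

Each parent–offspring link contributes a factor of 1/2, and independent paths through distinct common ancestors add.
Full sibs share both parents — two paths of length 2: r = 2·(1/2)^2 = 1/2.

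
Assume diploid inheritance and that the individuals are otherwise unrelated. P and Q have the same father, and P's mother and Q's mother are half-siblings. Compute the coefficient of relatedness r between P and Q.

Independent pedigree routes through distinct common ancestors add.
P and Q are related in two ways: half-sibs through their shared father (r = 1/4) and half first cousins through their mothers (r = 1/16).
r = 1/4 + 1/16 = 0.3125.

0.3125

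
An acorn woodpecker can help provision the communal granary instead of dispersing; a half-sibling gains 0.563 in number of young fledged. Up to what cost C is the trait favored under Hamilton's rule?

r to a half-sibling = 0.25 (half-sibs share one parent — one path of length 2: r = (1/2)^2 = 1/4).
Hamilton's rule: n·r·B > C, so the trait is favored while C < n·r·B = 1·0.25·0.563 = 0.14075.

0.14075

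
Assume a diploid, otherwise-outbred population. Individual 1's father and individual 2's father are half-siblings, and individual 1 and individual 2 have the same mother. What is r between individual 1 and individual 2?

0.3125

With two independent routes of shared ancestry, r is the sum of the two contributions.
Individual 1 and individual 2 are related in two ways: half first cousins through their fathers (r = 1/16) and half-sibs through their shared mother (r = 1/4).
r = 1/16 + 1/4 = 5/16 = 0.3125.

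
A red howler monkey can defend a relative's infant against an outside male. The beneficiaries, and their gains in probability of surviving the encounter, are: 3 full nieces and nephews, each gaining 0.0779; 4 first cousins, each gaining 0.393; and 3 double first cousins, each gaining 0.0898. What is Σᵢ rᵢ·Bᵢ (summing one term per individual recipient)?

0.322275

r to a full niece or nephew = 0.25 (full aunt/uncle↔niece/nephew: two paths of length 3 through the shared grandparent pair: r = 2·(1/2)^3 = 1/4).
r to a first cousin = 0.125 (first cousins share one grandparent pair — two paths of length 4: r = 2·(1/2)^4 = 1/8).
r to a double first cousin = 0.25 (double first cousins share both grandparent pairs — four paths of length 4: r = 4·(1/2)^4 = 1/4).
Summing one r·B term per recipient: 3·0.25·0.0779 + 4·0.125·0.393 + 3·0.25·0.0898 = 0.322275.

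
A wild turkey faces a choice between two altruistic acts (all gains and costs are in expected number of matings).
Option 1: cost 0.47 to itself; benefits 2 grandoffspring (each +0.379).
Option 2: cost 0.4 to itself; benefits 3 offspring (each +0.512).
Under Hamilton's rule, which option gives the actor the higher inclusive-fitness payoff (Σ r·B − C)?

Option 2

Option 1: r to a grandoffspring = 0.25.
Option 1: Σ r·B − C = (2·0.25·0.379) − 0.47 = -0.2805.
Option 2: r to an offspring = 0.5.
Option 2: Σ r·B − C = (3·0.5·0.512) − 0.4 = 0.368.
Option 2 has the higher net inclusive-fitness payoff.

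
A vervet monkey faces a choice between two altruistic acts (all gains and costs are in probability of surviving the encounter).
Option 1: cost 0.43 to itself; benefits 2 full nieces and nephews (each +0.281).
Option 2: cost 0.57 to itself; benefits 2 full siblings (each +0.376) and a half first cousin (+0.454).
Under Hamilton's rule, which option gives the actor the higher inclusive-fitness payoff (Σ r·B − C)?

Option 2

Option 1: r to a full niece or nephew = 0.25.
Option 1: Σ r·B − C = (2·0.25·0.281) − 0.43 = -0.2895.
Option 2: r to a full sibling = 0.5.
Option 2: r to a half first cousin = 0.0625.
Option 2: Σ r·B − C = (2·0.5·0.376 + 1·0.0625·0.454) − 0.57 = -0.165625.
Option 2 has the higher net inclusive-fitness payoff.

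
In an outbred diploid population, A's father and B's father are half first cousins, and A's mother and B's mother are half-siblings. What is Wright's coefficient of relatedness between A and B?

Wright's path rule: contributions from independent ancestry routes add.
A and B are related in two ways: half second cousins through their fathers (r = 1/64) and half first cousins through their mothers (r = 1/16).
r = 1/64 + 1/16 = 0.078125.

0.078125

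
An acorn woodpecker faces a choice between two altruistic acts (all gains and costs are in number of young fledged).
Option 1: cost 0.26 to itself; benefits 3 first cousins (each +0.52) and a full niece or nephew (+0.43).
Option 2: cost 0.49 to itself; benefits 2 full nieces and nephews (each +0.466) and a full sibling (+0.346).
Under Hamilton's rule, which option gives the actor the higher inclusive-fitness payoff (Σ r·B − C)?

Option 1

Option 1: r to a first cousin = 0.125.
Option 1: r to a full niece or nephew = 0.25.
Option 1: Σ r·B − C = (3·0.125·0.52 + 1·0.25·0.43) − 0.26 = 0.0425.
Option 2: r to a full niece or nephew = 0.25.
Option 2: r to a full sibling = 0.5.
Option 2: Σ r·B − C = (2·0.25·0.466 + 1·0.5·0.346) − 0.49 = -0.084.
Option 1 has the higher net inclusive-fitness payoff.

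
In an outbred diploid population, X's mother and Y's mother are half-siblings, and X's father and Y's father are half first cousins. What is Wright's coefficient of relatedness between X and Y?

Independent pedigree routes through distinct common ancestors add.
X and Y are related in two ways: half first cousins through their mothers (r = 1/16) and half second cousins through their fathers (r = 1/64).
r = 1/16 + 1/64 = 5/64 = 0.078125.

0.078125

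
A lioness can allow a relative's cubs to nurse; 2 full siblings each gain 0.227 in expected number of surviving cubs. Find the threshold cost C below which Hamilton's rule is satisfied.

r to a full sibling = 0.5 (full sibs share both parents — two paths of length 2: r = 2·(1/2)^2 = 1/2).
Hamilton's rule: n·r·B > C, so the trait is favored while C < n·r·B = 2·0.5·0.227 = 0.227.

0.227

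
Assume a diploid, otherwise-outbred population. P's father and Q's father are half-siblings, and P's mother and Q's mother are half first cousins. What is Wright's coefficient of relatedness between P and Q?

0.078125

Wright's path rule: contributions from independent ancestry routes add.
P and Q are related in two ways: half first cousins through their fathers (r = 1/16) and half second cousins through their mothers (r = 1/64).
r = 1/16 + 1/64 = 5/64 = 0.078125.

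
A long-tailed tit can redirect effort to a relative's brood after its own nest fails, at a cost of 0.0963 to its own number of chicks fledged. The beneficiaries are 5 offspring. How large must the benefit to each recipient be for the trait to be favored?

0.0385

r to an offspring = 0.5 (one parent–offspring link: r = (1/2)^1 = 1/2).
Hamilton's rule with n recipients of equal r: n·r·B > C, so B > C/(n·r) = 0.0963/(5·0.5) = 0.0385.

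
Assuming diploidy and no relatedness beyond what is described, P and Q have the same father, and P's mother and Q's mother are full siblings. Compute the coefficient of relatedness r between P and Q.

0.375

With two independent routes of shared ancestry, r is the sum of the two contributions.
P and Q are related in two ways: half-sibs through their shared father (r = 1/4) and first cousins through their mothers (r = 1/8).
r = 1/4 + 1/8 = 3/8 = 0.375.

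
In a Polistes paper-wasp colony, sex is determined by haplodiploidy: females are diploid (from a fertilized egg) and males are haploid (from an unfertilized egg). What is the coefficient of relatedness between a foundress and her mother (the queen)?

One meiotic link between diploid queen and diploid daughter: r = 1/2.

0.5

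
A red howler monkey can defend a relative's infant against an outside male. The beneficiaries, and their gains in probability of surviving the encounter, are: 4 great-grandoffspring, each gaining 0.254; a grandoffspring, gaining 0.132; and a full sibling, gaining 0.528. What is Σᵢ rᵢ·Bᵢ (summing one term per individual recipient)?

0.424

r to a great-grandoffspring = 0.125 (three parent–offspring links: r = (1/2)^3 = 1/8).
r to a grandoffspring = 0.25 (two parent–offspring links: r = (1/2)^2 = 1/4).
r to a full sibling = 1/2 (full sibs share both parents — two paths of length 2: r = 2·(1/2)^2 = 1/2).
Summing one r·B term per recipient: 4·0.125·0.254 + 1·0.25·0.132 + 1·0.5·0.528 = 0.424.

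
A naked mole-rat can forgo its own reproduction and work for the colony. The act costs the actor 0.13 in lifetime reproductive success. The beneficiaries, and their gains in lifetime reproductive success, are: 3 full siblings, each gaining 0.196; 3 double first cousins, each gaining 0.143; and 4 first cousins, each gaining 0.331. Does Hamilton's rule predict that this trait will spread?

Yes

Hamilton's rule: the trait is favored when the sum of r·B over every recipient exceeds the actor's cost C.
r to a full sibling = 1/2 (full sibs share both parents — two paths of length 2: r = 2·(1/2)^2 = 1/2).
r to a double first cousin = 1/4 (double first cousins share both grandparent pairs — four paths of length 4: r = 4·(1/2)^4 = 1/4).
r to a first cousin = 0.125 (first cousins share one grandparent pair — two paths of length 4: r = 2·(1/2)^4 = 1/8).
Summing one r·B term per recipient: 3·0.5·0.196 + 3·0.25·0.143 + 4·0.125·0.331 = 0.56675.
0.56675 > 0.13: the indirect benefit exceeds the cost.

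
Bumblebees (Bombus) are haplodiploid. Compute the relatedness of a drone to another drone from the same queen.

Haploid brothers each carry a random half of the queen's diploid genome, so on average they share half: r = 1/2.

0.5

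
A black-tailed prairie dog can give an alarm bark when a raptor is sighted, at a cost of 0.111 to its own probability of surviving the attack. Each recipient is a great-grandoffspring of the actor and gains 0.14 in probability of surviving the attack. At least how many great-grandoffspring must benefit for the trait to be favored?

7

r to a great-grandoffspring = 0.125 (three parent–offspring links: r = (1/2)^3 = 1/8).
Hamilton's rule: n·r·B > C  ⇒  n > C/(r·B) = 0.111/(0.125·0.14) = 6.343.
The smallest integer exceeding 6.343 is 7.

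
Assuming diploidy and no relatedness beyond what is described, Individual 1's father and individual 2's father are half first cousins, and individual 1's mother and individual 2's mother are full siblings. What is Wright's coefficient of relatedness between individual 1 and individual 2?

Relatedness sums over independent paths through distinct common ancestors.
Individual 1 and individual 2 are related in two ways: half second cousins through their fathers (r = 1/64) and first cousins through their mothers (r = 1/8).
r = 1/64 + 1/8 = 0.140625.

0.140625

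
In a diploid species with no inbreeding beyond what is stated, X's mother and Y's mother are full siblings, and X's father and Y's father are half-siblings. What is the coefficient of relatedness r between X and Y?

With two independent routes of shared ancestry, r is the sum of the two contributions.
X and Y are related in two ways: first cousins through their mothers (r = 1/8) and half first cousins through their fathers (r = 1/16).
r = 1/8 + 1/16 = 0.1875.

0.1875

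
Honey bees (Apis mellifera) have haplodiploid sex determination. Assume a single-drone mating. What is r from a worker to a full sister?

Haplodiploid full sisters inherit their father's entire haploid genome identically (contributing 1/2) and on average half of their mother's contribution (1/2 · 1/2 = 1/4); r = 1/2 + 1/4 = 3/4.

0.75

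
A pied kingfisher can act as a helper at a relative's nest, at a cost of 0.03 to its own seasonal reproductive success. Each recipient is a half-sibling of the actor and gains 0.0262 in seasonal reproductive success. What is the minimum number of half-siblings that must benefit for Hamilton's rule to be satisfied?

5

r to a half-sibling = 0.25 (half-sibs share one parent — one path of length 2: r = (1/2)^2 = 1/4).
Hamilton's rule: n·r·B > C  ⇒  n > C/(r·B) = 0.03/(0.25·0.0262) = 4.58.
The smallest integer exceeding 4.58 is 5.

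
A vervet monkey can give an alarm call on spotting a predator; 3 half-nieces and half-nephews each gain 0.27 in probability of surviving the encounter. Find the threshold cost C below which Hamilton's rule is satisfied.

r to a half-niece or half-nephew = 1/8 (half-aunt/uncle↔niece/nephew: one path of length 3: r = (1/2)^3 = 1/8).
Hamilton's rule: n·r·B > C, so the trait is favored while C < n·r·B = 3·0.125·0.27 = 0.10125.

0.10125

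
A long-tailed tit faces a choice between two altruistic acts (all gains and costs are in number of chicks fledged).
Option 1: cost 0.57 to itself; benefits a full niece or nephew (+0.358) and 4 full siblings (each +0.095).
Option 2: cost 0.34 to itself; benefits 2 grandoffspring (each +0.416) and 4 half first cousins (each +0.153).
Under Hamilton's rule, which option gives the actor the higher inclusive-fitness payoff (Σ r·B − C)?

Option 2

Option 1: r to a full niece or nephew = 0.25.
Option 1: r to a full sibling = 0.5.
Option 1: Σ r·B − C = (1·0.25·0.358 + 4·0.5·0.095) − 0.57 = -0.2905.
Option 2: r to a grandoffspring = 0.25.
Option 2: r to a half first cousin = 0.0625.
Option 2: Σ r·B − C = (2·0.25·0.416 + 4·0.0625·0.153) − 0.34 = -0.09375.
Option 2 has the higher net inclusive-fitness payoff.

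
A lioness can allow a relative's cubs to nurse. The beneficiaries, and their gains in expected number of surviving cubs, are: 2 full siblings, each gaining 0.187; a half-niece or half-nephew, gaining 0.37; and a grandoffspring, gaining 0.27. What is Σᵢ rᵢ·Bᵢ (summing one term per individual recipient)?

0.30075

r to a full sibling = 1/2 (full sibs share both parents — two paths of length 2: r = 2·(1/2)^2 = 1/2).
r to a half-niece or half-nephew = 0.125 (half-aunt/uncle↔niece/nephew: one path of length 3: r = (1/2)^3 = 1/8).
r to a grandoffspring = 1/4 (two parent–offspring links: r = (1/2)^2 = 1/4).
Summing one r·B term per recipient: 2·0.5·0.187 + 1·0.125·0.37 + 1·0.25·0.27 = 0.30075.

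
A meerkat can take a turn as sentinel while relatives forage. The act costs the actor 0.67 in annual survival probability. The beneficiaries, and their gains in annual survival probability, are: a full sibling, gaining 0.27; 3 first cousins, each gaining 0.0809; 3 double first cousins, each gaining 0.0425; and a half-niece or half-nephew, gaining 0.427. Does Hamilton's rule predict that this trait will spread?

Hamilton's rule: the trait is favored when the sum of r·B over every recipient exceeds the actor's cost C.
r to a full sibling = 1/2 (full sibs share both parents — two paths of length 2: r = 2·(1/2)^2 = 1/2).
r to a first cousin = 1/8 (first cousins share one grandparent pair — two paths of length 4: r = 2·(1/2)^4 = 1/8).
r to a double first cousin = 1/4 (double first cousins share both grandparent pairs — four paths of length 4: r = 4·(1/2)^4 = 1/4).
r to a half-niece or half-nephew = 0.125 (half-aunt/uncle↔niece/nephew: one path of length 3: r = (1/2)^3 = 1/8).
Summing one r·B term per recipient: 1·0.5·0.27 + 3·0.125·0.0809 + 3·0.25·0.0425 + 1·0.125·0.427 = 0.2505875.
0.2505875 < 0.67: the indirect benefit is less than the cost.

No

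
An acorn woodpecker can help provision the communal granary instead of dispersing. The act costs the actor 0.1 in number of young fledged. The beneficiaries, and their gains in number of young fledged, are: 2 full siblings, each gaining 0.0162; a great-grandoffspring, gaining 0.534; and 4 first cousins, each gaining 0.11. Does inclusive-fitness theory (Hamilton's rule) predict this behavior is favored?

Yes

Hamilton's rule: the trait is favored when the sum of r·B over every recipient exceeds the actor's cost C.
r to a full sibling = 1/2 (full sibs share both parents — two paths of length 2: r = 2·(1/2)^2 = 1/2).
r to a great-grandoffspring = 0.125 (three parent–offspring links: r = (1/2)^3 = 1/8).
r to a first cousin = 1/8 (first cousins share one grandparent pair — two paths of length 4: r = 2·(1/2)^4 = 1/8).
Summing one r·B term per recipient: 2·0.5·0.0162 + 1·0.125·0.534 + 4·0.125·0.11 = 0.13795.
0.13795 > 0.1: the indirect benefit exceeds the cost.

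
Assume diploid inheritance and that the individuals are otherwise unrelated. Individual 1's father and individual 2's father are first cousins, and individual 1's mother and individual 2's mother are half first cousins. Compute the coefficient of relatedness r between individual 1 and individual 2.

0.046875

With two independent routes of shared ancestry, r is the sum of the two contributions.
Individual 1 and individual 2 are related in two ways: second cousins through their fathers (r = 1/32) and half second cousins through their mothers (r = 1/64).
r = 1/32 + 1/64 = 3/64 = 0.046875.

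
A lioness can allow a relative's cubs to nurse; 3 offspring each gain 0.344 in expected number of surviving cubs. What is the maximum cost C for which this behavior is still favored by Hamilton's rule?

r to an offspring = 1/2 (one parent–offspring link: r = (1/2)^1 = 1/2).
Hamilton's rule: n·r·B > C, so the trait is favored while C < n·r·B = 3·0.5·0.344 = 0.516.

0.516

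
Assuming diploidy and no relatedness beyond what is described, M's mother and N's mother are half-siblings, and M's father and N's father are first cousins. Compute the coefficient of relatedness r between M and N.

With two independent routes of shared ancestry, r is the sum of the two contributions.
M and N are related in two ways: half first cousins through their mothers (r = 1/16) and second cousins through their fathers (r = 1/32).
r = 1/16 + 1/32 = 3/32 = 0.09375.

0.09375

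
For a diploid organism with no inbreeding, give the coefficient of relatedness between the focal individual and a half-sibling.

Half-sibs share one parent — one path of length 2: r = (1/2)^2 = 1/4.

0.25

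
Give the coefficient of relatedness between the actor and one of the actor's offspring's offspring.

0.25

Each parent–offspring link contributes a factor of 1/2, and independent paths through distinct common ancestors add.
Two parent–offspring links: r = (1/2)^2 = 1/4.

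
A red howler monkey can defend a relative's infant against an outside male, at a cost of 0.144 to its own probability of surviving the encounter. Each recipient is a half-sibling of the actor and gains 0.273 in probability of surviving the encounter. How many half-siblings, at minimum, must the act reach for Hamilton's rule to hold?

r to a half-sibling = 0.25 (half-sibs share one parent — one path of length 2: r = (1/2)^2 = 1/4).
Hamilton's rule: n·r·B > C  ⇒  n > C/(r·B) = 0.144/(0.25·0.273) = 2.11.
The smallest integer exceeding 2.11 is 3.

3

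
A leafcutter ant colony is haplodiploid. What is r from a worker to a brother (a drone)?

Her haploid brother carries none of their father's genes and a random half of their mother's genome; that half matches the maternal half of her own genome with probability 1/2: r = 1/2 · 1/2 = 1/4.

0.25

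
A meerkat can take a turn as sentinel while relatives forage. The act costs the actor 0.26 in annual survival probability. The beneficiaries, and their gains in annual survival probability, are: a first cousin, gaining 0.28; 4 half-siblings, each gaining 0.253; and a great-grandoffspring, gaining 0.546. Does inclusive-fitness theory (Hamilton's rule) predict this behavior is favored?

Yes

Hamilton's rule: the trait is favored when the sum of r·B over every recipient exceeds the actor's cost C.
r to a first cousin = 0.125 (first cousins share one grandparent pair — two paths of length 4: r = 2·(1/2)^4 = 1/8).
r to a half-sibling = 0.25 (half-sibs share one parent — one path of length 2: r = (1/2)^2 = 1/4).
r to a great-grandoffspring = 1/8 (three parent–offspring links: r = (1/2)^3 = 1/8).
Summing one r·B term per recipient: 1·0.125·0.28 + 4·0.25·0.253 + 1·0.125·0.546 = 0.35625.
0.35625 > 0.26: the indirect benefit exceeds the cost.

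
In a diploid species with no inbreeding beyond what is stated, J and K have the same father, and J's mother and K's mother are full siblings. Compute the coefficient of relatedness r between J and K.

With two independent routes of shared ancestry, r is the sum of the two contributions.
J and K are related in two ways: half-sibs through their shared father (r = 1/4) and first cousins through their mothers (r = 1/8).
r = 1/4 + 1/8 = 0.375.

0.375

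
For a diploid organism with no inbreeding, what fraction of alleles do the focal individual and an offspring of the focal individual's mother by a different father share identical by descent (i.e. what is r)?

0.25

Each parent–offspring link contributes a factor of 1/2, and independent paths through distinct common ancestors add.
Half-sibs share one parent — one path of length 2: r = (1/2)^2 = 1/4.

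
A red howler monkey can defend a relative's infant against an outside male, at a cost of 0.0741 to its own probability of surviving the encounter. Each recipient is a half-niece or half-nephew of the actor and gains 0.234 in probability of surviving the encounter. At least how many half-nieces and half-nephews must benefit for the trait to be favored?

r to a half-niece or half-nephew = 0.125 (half-aunt/uncle↔niece/nephew: one path of length 3: r = (1/2)^3 = 1/8).
Hamilton's rule: n·r·B > C  ⇒  n > C/(r·B) = 0.0741/(0.125·0.234) = 2.533.
The smallest integer exceeding 2.533 is 3.

3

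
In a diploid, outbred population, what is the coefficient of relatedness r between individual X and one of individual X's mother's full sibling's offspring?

Each parent–offspring link contributes a factor of 1/2, and independent paths through distinct common ancestors add.
First cousins share one grandparent pair — two paths of length 4: r = 2·(1/2)^4 = 1/8.

0.125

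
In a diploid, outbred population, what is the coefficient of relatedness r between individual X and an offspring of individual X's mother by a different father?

Each parent–offspring link contributes a factor of 1/2, and independent paths through distinct common ancestors add.
Half-sibs share one parent — one path of length 2: r = (1/2)^2 = 1/4.

0.25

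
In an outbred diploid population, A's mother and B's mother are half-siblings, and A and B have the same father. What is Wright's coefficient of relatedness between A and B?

With two independent routes of shared ancestry, r is the sum of the two contributions.
A and B are related in two ways: half first cousins through their mothers (r = 1/16) and half-sibs through their shared father (r = 1/4).
r = 1/16 + 1/4 = 5/16 = 0.3125.

0.3125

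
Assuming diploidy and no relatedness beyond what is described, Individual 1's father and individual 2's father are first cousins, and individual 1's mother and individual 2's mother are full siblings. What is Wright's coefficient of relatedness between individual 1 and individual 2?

Independent pedigree routes through distinct common ancestors add.
Individual 1 and individual 2 are related in two ways: second cousins through their fathers (r = 1/32) and first cousins through their mothers (r = 1/8).
r = 1/32 + 1/8 = 0.15625.

0.15625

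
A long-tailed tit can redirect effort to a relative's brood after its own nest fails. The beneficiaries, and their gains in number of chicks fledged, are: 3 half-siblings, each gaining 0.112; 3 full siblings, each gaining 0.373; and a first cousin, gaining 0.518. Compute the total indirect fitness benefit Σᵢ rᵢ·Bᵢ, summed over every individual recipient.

0.70825

r to a half-sibling = 1/4 (half-sibs share one parent — one path of length 2: r = (1/2)^2 = 1/4).
r to a full sibling = 0.5 (full sibs share both parents — two paths of length 2: r = 2·(1/2)^2 = 1/2).
r to a first cousin = 0.125 (first cousins share one grandparent pair — two paths of length 4: r = 2·(1/2)^4 = 1/8).
Summing one r·B term per recipient: 3·0.25·0.112 + 3·0.5·0.373 + 1·0.125·0.518 = 0.70825.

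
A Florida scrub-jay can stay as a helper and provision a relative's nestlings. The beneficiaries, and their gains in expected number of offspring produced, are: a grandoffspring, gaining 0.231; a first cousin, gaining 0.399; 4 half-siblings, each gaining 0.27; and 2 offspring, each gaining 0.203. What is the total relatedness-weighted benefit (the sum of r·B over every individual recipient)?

r to a grandoffspring = 1/4 (two parent–offspring links: r = (1/2)^2 = 1/4).
r to a first cousin = 0.125 (first cousins share one grandparent pair — two paths of length 4: r = 2·(1/2)^4 = 1/8).
r to a half-sibling = 1/4 (half-sibs share one parent — one path of length 2: r = (1/2)^2 = 1/4).
r to an offspring = 0.5 (one parent–offspring link: r = (1/2)^1 = 1/2).
Summing one r·B term per recipient: 1·0.25·0.231 + 1·0.125·0.399 + 4·0.25·0.27 + 2·0.5·0.203 = 0.580625.

0.580625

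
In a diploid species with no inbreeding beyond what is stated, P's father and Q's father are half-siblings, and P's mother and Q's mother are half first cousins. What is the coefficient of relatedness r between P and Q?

0.078125

With two independent routes of shared ancestry, r is the sum of the two contributions.
P and Q are related in two ways: half first cousins through their fathers (r = 1/16) and half second cousins through their mothers (r = 1/64).
r = 1/16 + 1/64 = 5/64 = 0.078125.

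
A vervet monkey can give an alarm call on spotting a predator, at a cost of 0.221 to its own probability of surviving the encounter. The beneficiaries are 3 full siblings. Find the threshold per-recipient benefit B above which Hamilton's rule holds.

0.1473

r to a full sibling = 0.5 (full sibs share both parents — two paths of length 2: r = 2·(1/2)^2 = 1/2).
Hamilton's rule with n recipients of equal r: n·r·B > C, so B > C/(n·r) = 0.221/(3·0.5) = 0.1473.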